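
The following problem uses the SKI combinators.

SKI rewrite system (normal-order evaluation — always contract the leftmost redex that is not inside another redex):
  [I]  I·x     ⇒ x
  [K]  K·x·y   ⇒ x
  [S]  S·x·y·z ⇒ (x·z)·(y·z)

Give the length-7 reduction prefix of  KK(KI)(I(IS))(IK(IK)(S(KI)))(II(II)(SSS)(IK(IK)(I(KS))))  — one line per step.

Answer: after 7 steps: S(I(SSS)(IK(IK)(I(KS))))

Reduction:
  start: KK(KI)(I(IS))(IK(IK)(S(KI)))(II(II)(SSS)(IK(IK)(I(KS))))
  →1  K(I(IS))(IK(IK)(S(KI)))(II(II)(SSS)(IK(IK)(I(KS))))
  →2  I(IS)(II(II)(SSS)(IK(IK)(I(KS))))
  →3  IS(II(II)(SSS)(IK(IK)(I(KS))))
  →4  S(II(II)(SSS)(IK(IK)(I(KS))))
  →5  S(I(II)(SSS)(IK(IK)(I(KS))))
  →6  S(II(SSS)(IK(IK)(I(KS))))
  →7  S(I(SSS)(IK(IK)(I(KS))))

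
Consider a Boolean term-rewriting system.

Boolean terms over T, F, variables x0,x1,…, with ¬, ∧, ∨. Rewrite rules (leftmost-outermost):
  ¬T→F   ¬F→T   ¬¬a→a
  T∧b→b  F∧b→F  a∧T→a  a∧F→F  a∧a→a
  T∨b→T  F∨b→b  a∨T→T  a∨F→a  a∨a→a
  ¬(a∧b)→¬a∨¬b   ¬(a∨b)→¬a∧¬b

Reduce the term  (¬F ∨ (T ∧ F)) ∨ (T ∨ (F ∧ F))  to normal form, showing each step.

  start: (¬F ∨ (T ∧ F)) ∨ (T ∨ (F ∧ F))
  step 1: (T ∨ (T ∧ F)) ∨ (T ∨ (F ∧ F))
  step 2: T ∨ (T ∨ (F ∧ F))
  step 3: T

Answer: normal form = T  (in 3 steps)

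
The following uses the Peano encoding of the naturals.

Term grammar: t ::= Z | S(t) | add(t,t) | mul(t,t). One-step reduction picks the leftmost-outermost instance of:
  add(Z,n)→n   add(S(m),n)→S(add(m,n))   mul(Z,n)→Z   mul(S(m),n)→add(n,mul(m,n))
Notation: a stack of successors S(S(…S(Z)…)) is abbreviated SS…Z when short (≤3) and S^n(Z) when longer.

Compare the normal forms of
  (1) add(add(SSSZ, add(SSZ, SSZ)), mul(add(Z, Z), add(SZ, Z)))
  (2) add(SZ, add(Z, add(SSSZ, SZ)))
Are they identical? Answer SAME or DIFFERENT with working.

Answer: DIFFERENT — A ⇓ S^7(Z), B ⇓ S^5(Z)

Working:
Term A:
  start: add(add(SSSZ, add(SSZ, SSZ)), mul(add(Z, Z), add(SZ, Z)))
  →1  add(S(add(SSZ, add(SSZ, SSZ))), mul(add(Z, Z), add(SZ, Z)))
  →2  S(add(add(SSZ, add(SSZ, SSZ)), mul(add(Z, Z), add(SZ, Z))))
  →3  S(add(S(add(SZ, add(SSZ, SSZ))), mul(add(Z, Z), add(SZ, Z))))
  →4  S(S(add(add(SZ, add(SSZ, SSZ)), mul(add(Z, Z), add(SZ, Z)))))
  →5  S(S(add(S(add(Z, add(SSZ, SSZ))), mul(add(Z, Z), add(SZ, Z)))))
  →6  S(S(S(add(add(Z, add(SSZ, SSZ)), mul(add(Z, Z), add(SZ, Z))))))
  →7  S(S(S(add(add(SSZ, SSZ), mul(add(Z, Z), add(SZ, Z))))))
  →8  S(S(S(add(S(add(SZ, SSZ)), mul(add(Z, Z), add(SZ, Z))))))
  →9  S(S(S(S(add(add(SZ, SSZ), mul(add(Z, Z), add(SZ, Z)))))))
  →10  S(S(S(S(add(S(add(Z, SSZ)), mul(add(Z, Z), add(SZ, Z)))))))
  →11  S(S(S(S(S(add(add(Z, SSZ), mul(add(Z, Z), add(SZ, Z))))))))
  →12  S(S(S(S(S(add(SSZ, mul(add(Z, Z), add(SZ, Z))))))))
  →13  S(S(S(S(S(S(add(SZ, mul(add(Z, Z), add(SZ, Z)))))))))
  →14  S(S(S(S(S(S(S(add(Z, mul(add(Z, Z), add(SZ, Z))))))))))
  →15  S(S(S(S(S(S(S(mul(add(Z, Z), add(SZ, Z)))))))))
  →16  S(S(S(S(S(S(S(mul(Z, add(SZ, Z)))))))))
  →17  S^7(Z)

Term B:
  start: add(SZ, add(Z, add(SSSZ, SZ)))
  →1  S(add(Z, add(Z, add(SSSZ, SZ))))
  →2  S(add(Z, add(SSSZ, SZ)))
  →3  S(add(SSSZ, SZ))
  →4  S(S(add(SSZ, SZ)))
  →5  S(S(S(add(SZ, SZ))))
  →6  S(S(S(S(add(Z, SZ)))))
  →7  S^5(Z)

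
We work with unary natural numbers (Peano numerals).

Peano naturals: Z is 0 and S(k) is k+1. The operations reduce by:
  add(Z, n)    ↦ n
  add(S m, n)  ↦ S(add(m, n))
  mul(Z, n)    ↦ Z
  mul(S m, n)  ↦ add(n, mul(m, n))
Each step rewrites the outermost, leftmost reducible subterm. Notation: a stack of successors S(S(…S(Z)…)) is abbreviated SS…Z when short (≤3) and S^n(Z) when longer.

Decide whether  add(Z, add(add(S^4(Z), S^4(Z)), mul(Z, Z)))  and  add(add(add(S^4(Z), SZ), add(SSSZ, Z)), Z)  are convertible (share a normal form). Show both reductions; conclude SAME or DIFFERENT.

Term A:
  start: add(Z, add(add(S^4(Z), S^4(Z)), mul(Z, Z)))
  →1  add(add(S^4(Z), S^4(Z)), mul(Z, Z))
  →2  add(S(add(SSSZ, S^4(Z))), mul(Z, Z))
  →3  S(add(add(SSSZ, S^4(Z)), mul(Z, Z)))
  →4  S(add(S(add(SSZ, S^4(Z))), mul(Z, Z)))
  →5  S(S(add(add(SSZ, S^4(Z)), mul(Z, Z))))
  →6  S(S(add(S(add(SZ, S^4(Z))), mul(Z, Z))))
  →7  S(S(S(add(add(SZ, S^4(Z)), mul(Z, Z)))))
  →8  S(S(S(add(S(add(Z, S^4(Z))), mul(Z, Z)))))
  →9  S(S(S(S(add(add(Z, S^4(Z)), mul(Z, Z))))))
  →10  S(S(S(S(add(S^4(Z), mul(Z, Z))))))
  →11  S(S(S(S(S(add(SSSZ, mul(Z, Z)))))))
  →12  S(S(S(S(S(S(add(SSZ, mul(Z, Z))))))))
  →13  S(S(S(S(S(S(S(add(SZ, mul(Z, Z)))))))))
  →14  S(S(S(S(S(S(S(S(add(Z, mul(Z, Z))))))))))
  →15  S(S(S(S(S(S(S(S(mul(Z, Z)))))))))
  →16  S^8(Z)

Term B:
  start: add(add(add(S^4(Z), SZ), add(SSSZ, Z)), Z)
  →1  add(add(S(add(SSSZ, SZ)), add(SSSZ, Z)), Z)
  →2  add(S(add(add(SSSZ, SZ), add(SSSZ, Z))), Z)
  →3  S(add(add(add(SSSZ, SZ), add(SSSZ, Z)), Z))
  →4  S(add(add(S(add(SSZ, SZ)), add(SSSZ, Z)), Z))
  →5  S(add(S(add(add(SSZ, SZ), add(SSSZ, Z))), Z))
  →6  S(S(add(add(add(SSZ, SZ), add(SSSZ, Z)), Z)))
  →7  S(S(add(add(S(add(SZ, SZ)), add(SSSZ, Z)), Z)))
  →8  S(S(add(S(add(add(SZ, SZ), add(SSSZ, Z))), Z)))
  →9  S(S(S(add(add(add(SZ, SZ), add(SSSZ, Z)), Z))))
  →10  S(S(S(add(add(S(add(Z, SZ)), add(SSSZ, Z)), Z))))
  →11  S(S(S(add(S(add(add(Z, SZ), add(SSSZ, Z))), Z))))
  →12  S(S(S(S(add(add(add(Z, SZ), add(SSSZ, Z)), Z)))))
  →13  S(S(S(S(add(add(SZ, add(SSSZ, Z)), Z)))))
  →14  S(S(S(S(add(S(add(Z, add(SSSZ, Z))), Z)))))
  →15  S(S(S(S(S(add(add(Z, add(SSSZ, Z)), Z))))))
  →16  S(S(S(S(S(add(add(SSSZ, Z), Z))))))
  →17  S(S(S(S(S(add(S(add(SSZ, Z)), Z))))))
  →18  S(S(S(S(S(S(add(add(SSZ, Z), Z)))))))
  →19  S(S(S(S(S(S(add(S(add(SZ, Z)), Z)))))))
  →20  S(S(S(S(S(S(S(add(add(SZ, Z), Z))))))))
  →21  S(S(S(S(S(S(S(add(S(add(Z, Z)), Z))))))))
  →22  S(S(S(S(S(S(S(S(add(add(Z, Z), Z)))))))))
  →23  S(S(S(S(S(S(S(S(add(Z, Z)))))))))
  →24  S^8(Z)

Answer: SAME — A ⇓ S^8(Z), B ⇓ S^8(Z)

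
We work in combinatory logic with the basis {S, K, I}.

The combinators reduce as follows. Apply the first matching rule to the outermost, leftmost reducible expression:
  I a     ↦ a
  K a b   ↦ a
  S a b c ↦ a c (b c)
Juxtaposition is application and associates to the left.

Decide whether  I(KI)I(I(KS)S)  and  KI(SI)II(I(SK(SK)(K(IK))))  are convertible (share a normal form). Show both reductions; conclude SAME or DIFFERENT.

Term A:
  start: I(KI)I(I(KS)S)
  step 1: KII(I(KS)S)
  step 2: I(I(KS)S)
  step 3: I(KS)S
  step 4: KSS
  step 5: S

Term B:
  start: KI(SI)II(I(SK(SK)(K(IK))))
  step 1: III(I(SK(SK)(K(IK))))
  step 2: II(I(SK(SK)(K(IK))))
  step 3: I(I(SK(SK)(K(IK))))
  step 4: I(SK(SK)(K(IK)))
  step 5: SK(SK)(K(IK))
  step 6: K(K(IK))(SK(K(IK)))
  step 7: K(IK)
  step 8: KK

Answer: DIFFERENT — A ⇓ S, B ⇓ KK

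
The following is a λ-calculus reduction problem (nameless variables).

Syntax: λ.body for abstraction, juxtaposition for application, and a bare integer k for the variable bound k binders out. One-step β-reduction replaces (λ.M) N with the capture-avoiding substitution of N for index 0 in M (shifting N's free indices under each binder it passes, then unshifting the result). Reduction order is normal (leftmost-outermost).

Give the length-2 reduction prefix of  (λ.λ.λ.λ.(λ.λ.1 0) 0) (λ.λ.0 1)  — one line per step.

  start: (λ.λ.λ.λ.(λ.λ.1 0) 0) (λ.λ.0 1)
  [1] λ.λ.λ.(λ.λ.1 0) 0
  [2] λ.λ.λ.λ.1 0

Answer: after 2 steps: λ.λ.λ.λ.1 0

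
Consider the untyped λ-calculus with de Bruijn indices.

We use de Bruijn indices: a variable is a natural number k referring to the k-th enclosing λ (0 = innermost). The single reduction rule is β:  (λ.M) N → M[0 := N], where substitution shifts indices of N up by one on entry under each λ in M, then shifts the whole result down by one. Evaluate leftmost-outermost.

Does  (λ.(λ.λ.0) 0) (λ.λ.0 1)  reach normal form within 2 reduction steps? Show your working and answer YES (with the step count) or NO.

Answer: YES — reaches normal form λ.0 in 2 ≤ 2 steps

Derivation:
  start: (λ.(λ.λ.0) 0) (λ.λ.0 1)
  step 1: (λ.λ.0) (λ.λ.0 1)
  step 2: λ.0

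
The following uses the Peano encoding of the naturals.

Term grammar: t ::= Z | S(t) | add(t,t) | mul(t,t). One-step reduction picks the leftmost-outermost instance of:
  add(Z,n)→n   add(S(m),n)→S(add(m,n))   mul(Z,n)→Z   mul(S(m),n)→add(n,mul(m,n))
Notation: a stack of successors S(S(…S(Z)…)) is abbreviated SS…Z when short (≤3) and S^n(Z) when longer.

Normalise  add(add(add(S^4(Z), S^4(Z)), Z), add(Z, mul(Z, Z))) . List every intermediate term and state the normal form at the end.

  start: add(add(add(S^4(Z), S^4(Z)), Z), add(Z, mul(Z, Z)))
  step 1: add(add(S(add(SSSZ, S^4(Z))), Z), add(Z, mul(Z, Z)))
  step 2: add(S(add(add(SSSZ, S^4(Z)), Z)), add(Z, mul(Z, Z)))
  step 3: S(add(add(add(SSSZ, S^4(Z)), Z), add(Z, mul(Z, Z))))
  step 4: S(add(add(S(add(SSZ, S^4(Z))), Z), add(Z, mul(Z, Z))))
  step 5: S(add(S(add(add(SSZ, S^4(Z)), Z)), add(Z, mul(Z, Z))))
  step 6: S(S(add(add(add(SSZ, S^4(Z)), Z), add(Z, mul(Z, Z)))))
  step 7: S(S(add(add(S(add(SZ, S^4(Z))), Z), add(Z, mul(Z, Z)))))
  step 8: S(S(add(S(add(add(SZ, S^4(Z)), Z)), add(Z, mul(Z, Z)))))
  step 9: S(S(S(add(add(add(SZ, S^4(Z)), Z), add(Z, mul(Z, Z))))))
  step 10: S(S(S(add(add(S(add(Z, S^4(Z))), Z), add(Z, mul(Z, Z))))))
  step 11: S(S(S(add(S(add(add(Z, S^4(Z)), Z)), add(Z, mul(Z, Z))))))
  step 12: S(S(S(S(add(add(add(Z, S^4(Z)), Z), add(Z, mul(Z, Z)))))))
  step 13: S(S(S(S(add(add(S^4(Z), Z), add(Z, mul(Z, Z)))))))
  step 14: S(S(S(S(add(S(add(SSSZ, Z)), add(Z, mul(Z, Z)))))))
  step 15: S(S(S(S(S(add(add(SSSZ, Z), add(Z, mul(Z, Z))))))))
  step 16: S(S(S(S(S(add(S(add(SSZ, Z)), add(Z, mul(Z, Z))))))))
  step 17: S(S(S(S(S(S(add(add(SSZ, Z), add(Z, mul(Z, Z)))))))))
  step 18: S(S(S(S(S(S(add(S(add(SZ, Z)), add(Z, mul(Z, Z)))))))))
  step 19: S(S(S(S(S(S(S(add(add(SZ, Z), add(Z, mul(Z, Z))))))))))
  step 20: S(S(S(S(S(S(S(add(S(add(Z, Z)), add(Z, mul(Z, Z))))))))))
  step 21: S(S(S(S(S(S(S(S(add(add(Z, Z), add(Z, mul(Z, Z)))))))))))
  step 22: S(S(S(S(S(S(S(S(add(Z, add(Z, mul(Z, Z)))))))))))
  step 23: S(S(S(S(S(S(S(S(add(Z, mul(Z, Z))))))))))
  step 24: S(S(S(S(S(S(S(S(mul(Z, Z)))))))))
  step 25: S^8(Z)

Answer: normal form = S^8(Z)  (in 25 steps)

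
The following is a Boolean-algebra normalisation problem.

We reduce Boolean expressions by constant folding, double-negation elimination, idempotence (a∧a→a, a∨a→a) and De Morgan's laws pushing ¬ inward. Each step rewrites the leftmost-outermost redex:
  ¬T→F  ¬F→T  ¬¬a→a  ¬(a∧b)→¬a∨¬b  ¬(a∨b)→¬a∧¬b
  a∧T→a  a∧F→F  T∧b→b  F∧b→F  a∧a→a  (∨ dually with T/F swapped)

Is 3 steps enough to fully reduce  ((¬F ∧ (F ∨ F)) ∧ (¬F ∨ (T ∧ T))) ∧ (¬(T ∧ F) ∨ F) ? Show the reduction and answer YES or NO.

  start: ((¬F ∧ (F ∨ F)) ∧ (¬F ∨ (T ∧ T))) ∧ (¬(T ∧ F) ∨ F)
  step 1: ((T ∧ (F ∨ F)) ∧ (¬F ∨ (T ∧ T))) ∧ (¬(T ∧ F) ∨ F)
  step 2: ((F ∨ F) ∧ (¬F ∨ (T ∧ T))) ∧ (¬(T ∧ F) ∨ F)
  step 3: (F ∧ (¬F ∨ (T ∧ T))) ∧ (¬(T ∧ F) ∨ F)

Answer: NO — after 3 steps the term is (F ∧ (¬F ∨ (T ∧ T))) ∧ (¬(T ∧ F) ∨ F), not yet normal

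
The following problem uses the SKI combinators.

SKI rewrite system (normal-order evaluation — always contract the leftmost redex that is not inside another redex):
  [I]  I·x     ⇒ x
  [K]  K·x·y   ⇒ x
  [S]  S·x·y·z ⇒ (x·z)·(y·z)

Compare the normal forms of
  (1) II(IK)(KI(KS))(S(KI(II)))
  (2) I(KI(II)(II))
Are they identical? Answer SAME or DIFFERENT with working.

Term A:
  start: II(IK)(KI(KS))(S(KI(II)))
  [1] I(IK)(KI(KS))(S(KI(II)))
  [2] IK(KI(KS))(S(KI(II)))
  [3] K(KI(KS))(S(KI(II)))
  [4] KI(KS)
  [5] I

Term B:
  start: I(KI(II)(II))
  [1] KI(II)(II)
  [2] I(II)
  [3] II
  [4] I

Answer: SAME — A ⇓ I, B ⇓ I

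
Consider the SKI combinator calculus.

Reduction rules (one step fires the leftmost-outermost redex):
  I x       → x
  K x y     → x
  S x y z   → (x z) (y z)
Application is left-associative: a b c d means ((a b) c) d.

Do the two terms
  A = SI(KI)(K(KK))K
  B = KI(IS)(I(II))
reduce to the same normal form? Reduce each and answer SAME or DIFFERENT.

Answer: DIFFERENT — A ⇓ K, B ⇓ I

Reduction:
Term A:
  start: SI(KI)(K(KK))K
  →1  I(K(KK))(KI(K(KK)))K
  →2  K(KK)(KI(K(KK)))K
  →3  KKK
  →4  K

Term B:
  start: KI(IS)(I(II))
  →1  I(I(II))
  →2  I(II)
  →3  II
  →4  I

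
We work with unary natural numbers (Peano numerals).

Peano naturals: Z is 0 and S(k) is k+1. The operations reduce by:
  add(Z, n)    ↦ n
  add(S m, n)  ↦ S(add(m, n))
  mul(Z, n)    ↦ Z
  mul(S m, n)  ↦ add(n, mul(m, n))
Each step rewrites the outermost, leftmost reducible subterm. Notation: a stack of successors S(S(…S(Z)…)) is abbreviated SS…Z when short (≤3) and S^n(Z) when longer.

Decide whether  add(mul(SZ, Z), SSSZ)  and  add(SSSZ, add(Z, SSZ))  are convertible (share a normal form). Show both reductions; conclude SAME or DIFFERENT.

Term A:
  start: add(mul(SZ, Z), SSSZ)
  [1] add(add(Z, mul(Z, Z)), SSSZ)
  [2] add(mul(Z, Z), SSSZ)
  [3] add(Z, SSSZ)
  [4] SSSZ

Term B:
  start: add(SSSZ, add(Z, SSZ))
  [1] S(add(SSZ, add(Z, SSZ)))
  [2] S(S(add(SZ, add(Z, SSZ))))
  [3] S(S(S(add(Z, add(Z, SSZ)))))
  [4] S(S(S(add(Z, SSZ))))
  [5] S^5(Z)

Answer: DIFFERENT — A ⇓ SSSZ, B ⇓ S^5(Z)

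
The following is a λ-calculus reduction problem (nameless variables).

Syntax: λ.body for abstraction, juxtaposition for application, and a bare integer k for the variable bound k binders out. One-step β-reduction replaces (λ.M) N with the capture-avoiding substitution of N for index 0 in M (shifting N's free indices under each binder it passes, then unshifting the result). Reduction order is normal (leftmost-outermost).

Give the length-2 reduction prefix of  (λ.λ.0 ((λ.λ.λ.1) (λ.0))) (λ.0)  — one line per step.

  start: (λ.λ.0 ((λ.λ.λ.1) (λ.0))) (λ.0)
  step 1: λ.0 ((λ.λ.λ.1) (λ.0))
  step 2: λ.0 (λ.λ.1)

Answer: after 2 steps: λ.0 (λ.λ.1)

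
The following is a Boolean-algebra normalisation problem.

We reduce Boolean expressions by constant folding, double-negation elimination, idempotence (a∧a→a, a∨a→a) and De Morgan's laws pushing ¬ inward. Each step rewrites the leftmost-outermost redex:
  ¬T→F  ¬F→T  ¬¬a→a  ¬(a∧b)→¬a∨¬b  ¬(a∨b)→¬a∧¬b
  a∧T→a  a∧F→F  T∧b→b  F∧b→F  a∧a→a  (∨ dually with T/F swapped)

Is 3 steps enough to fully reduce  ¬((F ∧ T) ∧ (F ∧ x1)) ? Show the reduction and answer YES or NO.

Answer: NO — after 3 steps the term is (T ∨ ¬T) ∨ ¬(F ∧ x1), not yet normal

Working:
  start: ¬((F ∧ T) ∧ (F ∧ x1))
  [1] ¬(F ∧ T) ∨ ¬(F ∧ x1)
  [2] (¬F ∨ ¬T) ∨ ¬(F ∧ x1)
  [3] (T ∨ ¬T) ∨ ¬(F ∧ x1)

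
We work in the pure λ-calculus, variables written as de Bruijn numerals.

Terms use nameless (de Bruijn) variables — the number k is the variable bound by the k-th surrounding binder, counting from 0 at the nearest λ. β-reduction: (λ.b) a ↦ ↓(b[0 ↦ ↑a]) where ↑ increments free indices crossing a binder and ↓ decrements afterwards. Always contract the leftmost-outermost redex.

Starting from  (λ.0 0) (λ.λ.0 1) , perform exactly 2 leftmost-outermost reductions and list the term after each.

  start: (λ.0 0) (λ.λ.0 1)
  →1  (λ.λ.0 1) (λ.λ.0 1)
  →2  λ.0 (λ.λ.0 1)

Answer: after 2 steps: λ.0 (λ.λ.0 1)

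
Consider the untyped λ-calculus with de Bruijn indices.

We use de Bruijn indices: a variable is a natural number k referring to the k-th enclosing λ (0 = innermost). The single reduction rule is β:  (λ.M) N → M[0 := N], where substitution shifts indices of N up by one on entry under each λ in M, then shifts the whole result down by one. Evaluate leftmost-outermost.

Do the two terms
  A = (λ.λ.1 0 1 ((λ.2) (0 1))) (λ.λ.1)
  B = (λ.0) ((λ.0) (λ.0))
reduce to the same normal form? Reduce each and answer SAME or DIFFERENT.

Term A:
  start: (λ.λ.1 0 1 ((λ.2) (0 1))) (λ.λ.1)
  step 1: λ.(λ.λ.1) 0 (λ.λ.1) ((λ.λ.λ.1) (0 (λ.λ.1)))
  step 2: λ.(λ.1) (λ.λ.1) ((λ.λ.λ.1) (0 (λ.λ.1)))
  step 3: λ.0 ((λ.λ.λ.1) (0 (λ.λ.1)))
  step 4: λ.0 (λ.λ.1)

Term B:
  start: (λ.0) ((λ.0) (λ.0))
  step 1: (λ.0) (λ.0)
  step 2: λ.0

Answer: DIFFERENT — A ⇓ λ.0 (λ.λ.1), B ⇓ λ.0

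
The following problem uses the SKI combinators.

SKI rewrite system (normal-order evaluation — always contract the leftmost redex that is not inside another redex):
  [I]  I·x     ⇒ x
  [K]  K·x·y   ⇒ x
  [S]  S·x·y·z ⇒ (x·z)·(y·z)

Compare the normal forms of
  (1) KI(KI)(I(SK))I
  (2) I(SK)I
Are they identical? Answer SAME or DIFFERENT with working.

Term A:
  start: KI(KI)(I(SK))I
  [1] I(I(SK))I
  [2] I(SK)I
  [3] SKI

Term B:
  start: I(SK)I
  [1] SKI

Answer: SAME — A ⇓ SKI, B ⇓ SKI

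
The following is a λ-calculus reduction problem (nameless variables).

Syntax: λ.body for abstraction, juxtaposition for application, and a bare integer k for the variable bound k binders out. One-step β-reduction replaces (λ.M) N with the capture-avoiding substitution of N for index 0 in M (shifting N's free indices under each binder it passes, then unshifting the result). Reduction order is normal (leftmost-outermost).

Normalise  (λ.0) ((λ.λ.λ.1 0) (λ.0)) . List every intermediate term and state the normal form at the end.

Answer: normal form = λ.λ.1 0  (in 2 steps)

Reduction:
  start: (λ.0) ((λ.λ.λ.1 0) (λ.0))
  step 1: (λ.λ.λ.1 0) (λ.0)
  step 2: λ.λ.1 0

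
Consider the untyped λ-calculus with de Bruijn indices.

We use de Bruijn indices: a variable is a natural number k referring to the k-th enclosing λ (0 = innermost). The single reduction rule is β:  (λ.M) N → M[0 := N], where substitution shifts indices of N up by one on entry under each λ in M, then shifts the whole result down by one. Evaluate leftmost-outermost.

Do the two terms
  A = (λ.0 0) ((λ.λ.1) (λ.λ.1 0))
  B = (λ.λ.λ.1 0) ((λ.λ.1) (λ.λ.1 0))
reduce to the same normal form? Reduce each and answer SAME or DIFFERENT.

Term A:
  start: (λ.0 0) ((λ.λ.1) (λ.λ.1 0))
  step 1: (λ.λ.1) (λ.λ.1 0) ((λ.λ.1) (λ.λ.1 0))
  step 2: (λ.λ.λ.1 0) ((λ.λ.1) (λ.λ.1 0))
  step 3: λ.λ.1 0

Term B:
  start: (λ.λ.λ.1 0) ((λ.λ.1) (λ.λ.1 0))
  step 1: λ.λ.1 0

Answer: SAME — A ⇓ λ.λ.1 0, B ⇓ λ.λ.1 0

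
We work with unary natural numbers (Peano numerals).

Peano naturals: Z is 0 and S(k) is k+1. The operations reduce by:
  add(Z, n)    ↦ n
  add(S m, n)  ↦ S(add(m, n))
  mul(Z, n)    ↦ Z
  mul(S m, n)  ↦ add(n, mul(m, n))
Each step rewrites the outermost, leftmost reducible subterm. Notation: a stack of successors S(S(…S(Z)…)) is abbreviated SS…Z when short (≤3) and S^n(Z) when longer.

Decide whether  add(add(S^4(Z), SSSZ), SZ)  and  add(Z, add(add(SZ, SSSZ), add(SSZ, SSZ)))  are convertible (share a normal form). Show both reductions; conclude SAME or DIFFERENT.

Term A:
  start: add(add(S^4(Z), SSSZ), SZ)
  →1  add(S(add(SSSZ, SSSZ)), SZ)
  →2  S(add(add(SSSZ, SSSZ), SZ))
  →3  S(add(S(add(SSZ, SSSZ)), SZ))
  →4  S(S(add(add(SSZ, SSSZ), SZ)))
  →5  S(S(add(S(add(SZ, SSSZ)), SZ)))
  →6  S(S(S(add(add(SZ, SSSZ), SZ))))
  →7  S(S(S(add(S(add(Z, SSSZ)), SZ))))
  →8  S(S(S(S(add(add(Z, SSSZ), SZ)))))
  →9  S(S(S(S(add(SSSZ, SZ)))))
  →10  S(S(S(S(S(add(SSZ, SZ))))))
  →11  S(S(S(S(S(S(add(SZ, SZ)))))))
  →12  S(S(S(S(S(S(S(add(Z, SZ))))))))
  →13  S^8(Z)

Term B:
  start: add(Z, add(add(SZ, SSSZ), add(SSZ, SSZ)))
  →1  add(add(SZ, SSSZ), add(SSZ, SSZ))
  →2  add(S(add(Z, SSSZ)), add(SSZ, SSZ))
  →3  S(add(add(Z, SSSZ), add(SSZ, SSZ)))
  →4  S(add(SSSZ, add(SSZ, SSZ)))
  →5  S(S(add(SSZ, add(SSZ, SSZ))))
  →6  S(S(S(add(SZ, add(SSZ, SSZ)))))
  →7  S(S(S(S(add(Z, add(SSZ, SSZ))))))
  →8  S(S(S(S(add(SSZ, SSZ)))))
  →9  S(S(S(S(S(add(SZ, SSZ))))))
  →10  S(S(S(S(S(S(add(Z, SSZ)))))))
  →11  S^8(Z)

Answer: SAME — A ⇓ S^8(Z), B ⇓ S^8(Z)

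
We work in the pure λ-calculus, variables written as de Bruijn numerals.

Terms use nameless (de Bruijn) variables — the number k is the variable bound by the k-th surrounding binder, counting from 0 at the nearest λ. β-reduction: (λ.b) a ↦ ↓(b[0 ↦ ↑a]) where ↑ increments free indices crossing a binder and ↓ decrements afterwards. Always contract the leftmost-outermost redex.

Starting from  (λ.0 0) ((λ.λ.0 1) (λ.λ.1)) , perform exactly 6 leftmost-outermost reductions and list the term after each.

  start: (λ.0 0) ((λ.λ.0 1) (λ.λ.1))
  [1] (λ.λ.0 1) (λ.λ.1) ((λ.λ.0 1) (λ.λ.1))
  [2] (λ.0 (λ.λ.1)) ((λ.λ.0 1) (λ.λ.1))
  [3] (λ.λ.0 1) (λ.λ.1) (λ.λ.1)
  [4] (λ.0 (λ.λ.1)) (λ.λ.1)
  [5] (λ.λ.1) (λ.λ.1)
  [6] λ.λ.λ.1

Answer: after 6 steps: λ.λ.λ.1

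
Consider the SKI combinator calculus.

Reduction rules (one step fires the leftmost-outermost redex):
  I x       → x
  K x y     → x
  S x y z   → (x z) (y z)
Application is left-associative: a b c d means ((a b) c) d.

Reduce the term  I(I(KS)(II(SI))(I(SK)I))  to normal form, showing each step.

  start: I(I(KS)(II(SI))(I(SK)I))
  [1] I(KS)(II(SI))(I(SK)I)
  [2] KS(II(SI))(I(SK)I)
  [3] S(I(SK)I)
  [4] S(SKI)

Answer: normal form = S(SKI)  (in 4 steps)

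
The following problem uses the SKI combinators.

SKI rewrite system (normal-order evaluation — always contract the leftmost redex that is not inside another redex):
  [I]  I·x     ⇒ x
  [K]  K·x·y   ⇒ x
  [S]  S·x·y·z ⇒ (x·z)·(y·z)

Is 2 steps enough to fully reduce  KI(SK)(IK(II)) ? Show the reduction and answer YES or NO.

  start: KI(SK)(IK(II))
  →1  I(IK(II))
  →2  IK(II)

Answer: NO — after 2 steps the term is IK(II), not yet normal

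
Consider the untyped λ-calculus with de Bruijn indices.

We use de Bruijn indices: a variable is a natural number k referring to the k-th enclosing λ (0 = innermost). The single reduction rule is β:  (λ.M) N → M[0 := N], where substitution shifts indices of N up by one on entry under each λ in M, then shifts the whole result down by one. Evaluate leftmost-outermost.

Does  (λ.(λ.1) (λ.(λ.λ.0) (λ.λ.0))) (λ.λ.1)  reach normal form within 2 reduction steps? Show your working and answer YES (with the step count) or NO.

  start: (λ.(λ.1) (λ.(λ.λ.0) (λ.λ.0))) (λ.λ.1)
  step 1: (λ.λ.λ.1) (λ.(λ.λ.0) (λ.λ.0))
  step 2: λ.λ.1

Answer: YES — reaches normal form λ.λ.1 in 2 ≤ 2 steps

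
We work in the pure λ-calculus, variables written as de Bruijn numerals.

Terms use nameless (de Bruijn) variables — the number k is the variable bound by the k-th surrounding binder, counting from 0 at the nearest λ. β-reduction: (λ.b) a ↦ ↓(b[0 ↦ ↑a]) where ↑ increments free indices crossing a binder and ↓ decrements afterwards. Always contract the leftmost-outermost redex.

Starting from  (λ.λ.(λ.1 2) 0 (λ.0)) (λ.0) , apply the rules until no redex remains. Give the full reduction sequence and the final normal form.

Answer: normal form = λ.0 (λ.0) (λ.0)  (in 2 steps)

Derivation:
  start: (λ.λ.(λ.1 2) 0 (λ.0)) (λ.0)
  step 1: λ.(λ.1 (λ.0)) 0 (λ.0)
  step 2: λ.0 (λ.0) (λ.0)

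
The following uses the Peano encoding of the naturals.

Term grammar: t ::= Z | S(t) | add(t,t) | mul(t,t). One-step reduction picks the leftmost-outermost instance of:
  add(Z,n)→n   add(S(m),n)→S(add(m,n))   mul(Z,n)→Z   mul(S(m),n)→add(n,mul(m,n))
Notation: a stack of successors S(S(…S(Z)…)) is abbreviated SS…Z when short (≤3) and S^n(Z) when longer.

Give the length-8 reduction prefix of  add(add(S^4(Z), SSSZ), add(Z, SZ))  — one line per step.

Answer: after 8 steps: S(S(S(S(add(add(Z, SSSZ), add(Z, SZ))))))

Reduction:
  start: add(add(S^4(Z), SSSZ), add(Z, SZ))
  →1  add(S(add(SSSZ, SSSZ)), add(Z, SZ))
  →2  S(add(add(SSSZ, SSSZ), add(Z, SZ)))
  →3  S(add(S(add(SSZ, SSSZ)), add(Z, SZ)))
  →4  S(S(add(add(SSZ, SSSZ), add(Z, SZ))))
  →5  S(S(add(S(add(SZ, SSSZ)), add(Z, SZ))))
  →6  S(S(S(add(add(SZ, SSSZ), add(Z, SZ)))))
  →7  S(S(S(add(S(add(Z, SSSZ)), add(Z, SZ)))))
  →8  S(S(S(S(add(add(Z, SSSZ), add(Z, SZ))))))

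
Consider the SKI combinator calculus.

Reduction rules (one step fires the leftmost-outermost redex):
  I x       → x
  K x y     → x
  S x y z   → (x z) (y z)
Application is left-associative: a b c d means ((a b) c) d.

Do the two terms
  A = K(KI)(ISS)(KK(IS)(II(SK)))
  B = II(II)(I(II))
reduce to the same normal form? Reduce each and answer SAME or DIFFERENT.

Term A:
  start: K(KI)(ISS)(KK(IS)(II(SK)))
  step 1: KI(KK(IS)(II(SK)))
  step 2: I

Term B:
  start: II(II)(I(II))
  step 1: I(II)(I(II))
  step 2: II(I(II))
  step 3: I(I(II))
  step 4: I(II)
  step 5: II
  step 6: I

Answer: SAME — A ⇓ I, B ⇓ I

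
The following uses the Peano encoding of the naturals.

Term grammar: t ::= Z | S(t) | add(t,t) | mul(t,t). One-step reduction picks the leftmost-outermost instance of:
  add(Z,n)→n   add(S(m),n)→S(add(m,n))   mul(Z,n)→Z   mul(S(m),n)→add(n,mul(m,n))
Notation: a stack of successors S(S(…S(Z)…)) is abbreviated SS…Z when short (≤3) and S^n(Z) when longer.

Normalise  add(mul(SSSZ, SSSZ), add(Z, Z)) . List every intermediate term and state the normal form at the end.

  start: add(mul(SSSZ, SSSZ), add(Z, Z))
  [1] add(add(SSSZ, mul(SSZ, SSSZ)), add(Z, Z))
  [2] add(S(add(SSZ, mul(SSZ, SSSZ))), add(Z, Z))
  [3] S(add(add(SSZ, mul(SSZ, SSSZ)), add(Z, Z)))
  [4] S(add(S(add(SZ, mul(SSZ, SSSZ))), add(Z, Z)))
  [5] S(S(add(add(SZ, mul(SSZ, SSSZ)), add(Z, Z))))
  [6] S(S(add(S(add(Z, mul(SSZ, SSSZ))), add(Z, Z))))
  [7] S(S(S(add(add(Z, mul(SSZ, SSSZ)), add(Z, Z)))))
  [8] S(S(S(add(mul(SSZ, SSSZ), add(Z, Z)))))
  [9] S(S(S(add(add(SSSZ, mul(SZ, SSSZ)), add(Z, Z)))))
  [10] S(S(S(add(S(add(SSZ, mul(SZ, SSSZ))), add(Z, Z)))))
  [11] S(S(S(S(add(add(SSZ, mul(SZ, SSSZ)), add(Z, Z))))))
  [12] S(S(S(S(add(S(add(SZ, mul(SZ, SSSZ))), add(Z, Z))))))
  [13] S(S(S(S(S(add(add(SZ, mul(SZ, SSSZ)), add(Z, Z)))))))
  [14] S(S(S(S(S(add(S(add(Z, mul(SZ, SSSZ))), add(Z, Z)))))))
  [15] S(S(S(S(S(S(add(add(Z, mul(SZ, SSSZ)), add(Z, Z))))))))
  [16] S(S(S(S(S(S(add(mul(SZ, SSSZ), add(Z, Z))))))))
  [17] S(S(S(S(S(S(add(add(SSSZ, mul(Z, SSSZ)), add(Z, Z))))))))
  [18] S(S(S(S(S(S(add(S(add(SSZ, mul(Z, SSSZ))), add(Z, Z))))))))
  [19] S(S(S(S(S(S(S(add(add(SSZ, mul(Z, SSSZ)), add(Z, Z)))))))))
  [20] S(S(S(S(S(S(S(add(S(add(SZ, mul(Z, SSSZ))), add(Z, Z)))))))))
  [21] S(S(S(S(S(S(S(S(add(add(SZ, mul(Z, SSSZ)), add(Z, Z))))))))))
  [22] S(S(S(S(S(S(S(S(add(S(add(Z, mul(Z, SSSZ))), add(Z, Z))))))))))
  [23] S(S(S(S(S(S(S(S(S(add(add(Z, mul(Z, SSSZ)), add(Z, Z)))))))))))
  [24] S(S(S(S(S(S(S(S(S(add(mul(Z, SSSZ), add(Z, Z)))))))))))
  [25] S(S(S(S(S(S(S(S(S(add(Z, add(Z, Z)))))))))))
  [26] S(S(S(S(S(S(S(S(S(add(Z, Z))))))))))
  [27] S^9(Z)

Answer: normal form = S^9(Z)  (in 27 steps)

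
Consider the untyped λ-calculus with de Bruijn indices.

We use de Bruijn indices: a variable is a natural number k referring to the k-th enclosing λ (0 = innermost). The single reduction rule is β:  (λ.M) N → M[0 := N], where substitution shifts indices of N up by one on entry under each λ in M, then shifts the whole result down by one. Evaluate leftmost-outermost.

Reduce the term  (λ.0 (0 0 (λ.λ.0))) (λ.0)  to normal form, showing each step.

  start: (λ.0 (0 0 (λ.λ.0))) (λ.0)
  step 1: (λ.0) ((λ.0) (λ.0) (λ.λ.0))
  step 2: (λ.0) (λ.0) (λ.λ.0)
  step 3: (λ.0) (λ.λ.0)
  step 4: λ.λ.0

Answer: normal form = λ.λ.0  (in 4 steps)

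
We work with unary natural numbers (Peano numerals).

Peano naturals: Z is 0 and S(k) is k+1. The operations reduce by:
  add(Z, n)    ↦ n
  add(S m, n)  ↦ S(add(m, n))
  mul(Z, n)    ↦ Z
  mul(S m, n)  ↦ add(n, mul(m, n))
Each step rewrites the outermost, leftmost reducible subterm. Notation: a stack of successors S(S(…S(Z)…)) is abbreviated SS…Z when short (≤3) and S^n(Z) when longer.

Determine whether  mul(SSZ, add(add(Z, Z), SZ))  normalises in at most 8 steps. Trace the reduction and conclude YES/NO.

Answer: NO — after 8 steps the term is S(add(SZ, mul(Z, add(add(Z, Z), SZ)))), not yet normal

Working:
  start: mul(SSZ, add(add(Z, Z), SZ))
  →1  add(add(add(Z, Z), SZ), mul(SZ, add(add(Z, Z), SZ)))
  →2  add(add(Z, SZ), mul(SZ, add(add(Z, Z), SZ)))
  →3  add(SZ, mul(SZ, add(add(Z, Z), SZ)))
  →4  S(add(Z, mul(SZ, add(add(Z, Z), SZ))))
  →5  S(mul(SZ, add(add(Z, Z), SZ)))
  →6  S(add(add(add(Z, Z), SZ), mul(Z, add(add(Z, Z), SZ))))
  →7  S(add(add(Z, SZ), mul(Z, add(add(Z, Z), SZ))))
  →8  S(add(SZ, mul(Z, add(add(Z, Z), SZ))))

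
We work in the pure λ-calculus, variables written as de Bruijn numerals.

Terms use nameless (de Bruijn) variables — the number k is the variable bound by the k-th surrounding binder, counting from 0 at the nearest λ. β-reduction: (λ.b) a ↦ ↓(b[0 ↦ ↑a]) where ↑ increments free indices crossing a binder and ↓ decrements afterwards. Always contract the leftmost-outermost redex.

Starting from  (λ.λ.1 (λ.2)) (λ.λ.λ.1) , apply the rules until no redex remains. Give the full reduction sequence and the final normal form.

Answer: normal form = λ.λ.λ.1  (in 2 steps)

Working:
  start: (λ.λ.1 (λ.2)) (λ.λ.λ.1)
  step 1: λ.(λ.λ.λ.1) (λ.λ.λ.λ.1)
  step 2: λ.λ.λ.1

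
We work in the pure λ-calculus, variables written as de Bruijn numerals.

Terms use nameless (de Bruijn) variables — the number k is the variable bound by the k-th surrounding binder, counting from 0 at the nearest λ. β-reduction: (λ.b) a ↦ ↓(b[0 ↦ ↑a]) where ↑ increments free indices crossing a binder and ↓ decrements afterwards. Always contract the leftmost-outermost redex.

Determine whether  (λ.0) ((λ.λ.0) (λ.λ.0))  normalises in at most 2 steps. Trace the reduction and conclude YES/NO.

  start: (λ.0) ((λ.λ.0) (λ.λ.0))
  →1  (λ.λ.0) (λ.λ.0)
  →2  λ.0

Answer: YES — reaches normal form λ.0 in 2 ≤ 2 steps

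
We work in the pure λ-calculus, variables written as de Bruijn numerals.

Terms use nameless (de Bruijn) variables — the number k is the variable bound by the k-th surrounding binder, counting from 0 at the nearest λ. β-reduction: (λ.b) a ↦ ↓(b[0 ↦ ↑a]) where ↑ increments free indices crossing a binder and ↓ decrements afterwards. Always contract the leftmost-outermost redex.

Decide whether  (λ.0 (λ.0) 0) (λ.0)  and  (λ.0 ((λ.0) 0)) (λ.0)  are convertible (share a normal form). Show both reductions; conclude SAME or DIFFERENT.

Term A:
  start: (λ.0 (λ.0) 0) (λ.0)
  step 1: (λ.0) (λ.0) (λ.0)
  step 2: (λ.0) (λ.0)
  step 3: λ.0

Term B:
  start: (λ.0 ((λ.0) 0)) (λ.0)
  step 1: (λ.0) ((λ.0) (λ.0))
  step 2: (λ.0) (λ.0)
  step 3: λ.0

Answer: SAME — A ⇓ λ.0, B ⇓ λ.0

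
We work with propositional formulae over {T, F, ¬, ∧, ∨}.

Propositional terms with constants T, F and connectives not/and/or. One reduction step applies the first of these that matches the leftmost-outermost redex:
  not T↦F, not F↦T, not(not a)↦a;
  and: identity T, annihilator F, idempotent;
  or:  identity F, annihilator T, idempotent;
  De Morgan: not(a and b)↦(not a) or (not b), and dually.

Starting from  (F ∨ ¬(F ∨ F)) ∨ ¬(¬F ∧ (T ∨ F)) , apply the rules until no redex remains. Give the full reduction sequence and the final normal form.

  start: (F ∨ ¬(F ∨ F)) ∨ ¬(¬F ∧ (T ∨ F))
  [1] ¬(F ∨ F) ∨ ¬(¬F ∧ (T ∨ F))
  [2] (¬F ∧ ¬F) ∨ ¬(¬F ∧ (T ∨ F))
  [3] ¬F ∨ ¬(¬F ∧ (T ∨ F))
  [4] T ∨ ¬(¬F ∧ (T ∨ F))
  [5] T

Answer: normal form = T  (in 5 steps)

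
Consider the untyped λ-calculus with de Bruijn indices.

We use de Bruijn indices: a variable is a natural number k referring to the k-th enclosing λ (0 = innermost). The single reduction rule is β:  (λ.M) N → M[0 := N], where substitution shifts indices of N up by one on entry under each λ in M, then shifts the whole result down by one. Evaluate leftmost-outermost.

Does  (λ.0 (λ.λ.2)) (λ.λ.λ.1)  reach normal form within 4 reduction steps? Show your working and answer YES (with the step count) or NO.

Answer: YES — reaches normal form λ.λ.1 in 2 ≤ 4 steps

Reduction:
  start: (λ.0 (λ.λ.2)) (λ.λ.λ.1)
  →1  (λ.λ.λ.1) (λ.λ.λ.λ.λ.1)
  →2  λ.λ.1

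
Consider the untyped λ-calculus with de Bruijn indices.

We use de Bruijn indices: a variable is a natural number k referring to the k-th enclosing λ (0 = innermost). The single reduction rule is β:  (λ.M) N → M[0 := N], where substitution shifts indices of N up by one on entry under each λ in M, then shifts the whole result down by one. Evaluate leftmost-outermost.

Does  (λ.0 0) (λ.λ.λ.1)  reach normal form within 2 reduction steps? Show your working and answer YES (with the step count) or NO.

  start: (λ.0 0) (λ.λ.λ.1)
  →1  (λ.λ.λ.1) (λ.λ.λ.1)
  →2  λ.λ.1

Answer: YES — reaches normal form λ.λ.1 in 2 ≤ 2 steps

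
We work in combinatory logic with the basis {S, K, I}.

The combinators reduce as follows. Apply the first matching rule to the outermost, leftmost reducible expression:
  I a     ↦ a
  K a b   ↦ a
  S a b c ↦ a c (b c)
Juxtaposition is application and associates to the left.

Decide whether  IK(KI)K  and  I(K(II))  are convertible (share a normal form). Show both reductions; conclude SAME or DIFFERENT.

Term A:
  start: IK(KI)K
  [1] K(KI)K
  [2] KI

Term B:
  start: I(K(II))
  [1] K(II)
  [2] KI

Answer: SAME — A ⇓ KI, B ⇓ KI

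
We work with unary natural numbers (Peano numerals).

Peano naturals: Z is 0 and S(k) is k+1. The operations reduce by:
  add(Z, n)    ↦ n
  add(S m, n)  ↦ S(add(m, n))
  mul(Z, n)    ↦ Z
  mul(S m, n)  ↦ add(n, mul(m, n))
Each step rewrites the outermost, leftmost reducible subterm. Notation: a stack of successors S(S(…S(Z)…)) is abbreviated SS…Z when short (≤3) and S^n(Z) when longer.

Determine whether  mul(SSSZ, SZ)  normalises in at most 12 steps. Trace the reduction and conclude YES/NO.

Answer: YES — reaches normal form SSSZ in 10 ≤ 12 steps

Working:
  start: mul(SSSZ, SZ)
  →1  add(SZ, mul(SSZ, SZ))
  →2  S(add(Z, mul(SSZ, SZ)))
  →3  S(mul(SSZ, SZ))
  →4  S(add(SZ, mul(SZ, SZ)))
  →5  S(S(add(Z, mul(SZ, SZ))))
  →6  S(S(mul(SZ, SZ)))
  →7  S(S(add(SZ, mul(Z, SZ))))
  →8  S(S(S(add(Z, mul(Z, SZ)))))
  →9  S(S(S(mul(Z, SZ))))
  →10  SSSZ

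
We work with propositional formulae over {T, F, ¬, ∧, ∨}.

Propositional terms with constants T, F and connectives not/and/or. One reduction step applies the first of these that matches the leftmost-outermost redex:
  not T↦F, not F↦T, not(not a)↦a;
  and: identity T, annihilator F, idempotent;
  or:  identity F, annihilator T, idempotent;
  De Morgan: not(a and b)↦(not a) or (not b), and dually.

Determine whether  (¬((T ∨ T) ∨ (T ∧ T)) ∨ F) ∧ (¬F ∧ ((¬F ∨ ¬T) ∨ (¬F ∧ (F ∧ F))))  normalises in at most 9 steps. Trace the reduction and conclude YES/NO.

Answer: YES — reaches normal form F in 7 ≤ 9 steps

Derivation:
  start: (¬((T ∨ T) ∨ (T ∧ T)) ∨ F) ∧ (¬F ∧ ((¬F ∨ ¬T) ∨ (¬F ∧ (F ∧ F))))
  step 1: ¬((T ∨ T) ∨ (T ∧ T)) ∧ (¬F ∧ ((¬F ∨ ¬T) ∨ (¬F ∧ (F ∧ F))))
  step 2: (¬(T ∨ T) ∧ ¬(T ∧ T)) ∧ (¬F ∧ ((¬F ∨ ¬T) ∨ (¬F ∧ (F ∧ F))))
  step 3: ((¬T ∧ ¬T) ∧ ¬(T ∧ T)) ∧ (¬F ∧ ((¬F ∨ ¬T) ∨ (¬F ∧ (F ∧ F))))
  step 4: (¬T ∧ ¬(T ∧ T)) ∧ (¬F ∧ ((¬F ∨ ¬T) ∨ (¬F ∧ (F ∧ F))))
  step 5: (F ∧ ¬(T ∧ T)) ∧ (¬F ∧ ((¬F ∨ ¬T) ∨ (¬F ∧ (F ∧ F))))
  step 6: F ∧ (¬F ∧ ((¬F ∨ ¬T) ∨ (¬F ∧ (F ∧ F))))
  step 7: F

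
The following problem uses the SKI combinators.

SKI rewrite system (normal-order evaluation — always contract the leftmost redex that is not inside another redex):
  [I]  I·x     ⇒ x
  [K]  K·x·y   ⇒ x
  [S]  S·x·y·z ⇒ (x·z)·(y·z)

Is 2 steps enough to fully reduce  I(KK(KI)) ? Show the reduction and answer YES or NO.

  start: I(KK(KI))
  →1  KK(KI)
  →2  K

Answer: YES — reaches normal form K in 2 ≤ 2 steps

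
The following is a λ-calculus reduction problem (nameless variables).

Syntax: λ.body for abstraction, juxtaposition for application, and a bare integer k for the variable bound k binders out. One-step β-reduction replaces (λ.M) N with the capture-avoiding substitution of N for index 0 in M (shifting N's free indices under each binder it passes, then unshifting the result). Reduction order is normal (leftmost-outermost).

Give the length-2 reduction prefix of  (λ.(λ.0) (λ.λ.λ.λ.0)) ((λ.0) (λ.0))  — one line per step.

Answer: after 2 steps: λ.λ.λ.λ.0

Reduction:
  start: (λ.(λ.0) (λ.λ.λ.λ.0)) ((λ.0) (λ.0))
  [1] (λ.0) (λ.λ.λ.λ.0)
  [2] λ.λ.λ.λ.0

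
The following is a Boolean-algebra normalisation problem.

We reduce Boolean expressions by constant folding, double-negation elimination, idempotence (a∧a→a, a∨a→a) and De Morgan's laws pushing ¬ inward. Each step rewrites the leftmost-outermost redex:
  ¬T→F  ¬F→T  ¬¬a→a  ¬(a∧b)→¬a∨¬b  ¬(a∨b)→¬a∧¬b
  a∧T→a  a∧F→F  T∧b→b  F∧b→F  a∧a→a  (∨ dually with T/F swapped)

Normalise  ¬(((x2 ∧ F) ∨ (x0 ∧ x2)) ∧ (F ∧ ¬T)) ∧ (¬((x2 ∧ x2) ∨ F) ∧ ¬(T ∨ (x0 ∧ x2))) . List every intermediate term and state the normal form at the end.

  start: ¬(((x2 ∧ F) ∨ (x0 ∧ x2)) ∧ (F ∧ ¬T)) ∧ (¬((x2 ∧ x2) ∨ F) ∧ ¬(T ∨ (x0 ∧ x2)))
  [1] (¬((x2 ∧ F) ∨ (x0 ∧ x2)) ∨ ¬(F ∧ ¬T)) ∧ (¬((x2 ∧ x2) ∨ F) ∧ ¬(T ∨ (x0 ∧ x2)))
  [2] ((¬(x2 ∧ F) ∧ ¬(x0 ∧ x2)) ∨ ¬(F ∧ ¬T)) ∧ (¬((x2 ∧ x2) ∨ F) ∧ ¬(T ∨ (x0 ∧ x2)))
  [3] (((¬x2 ∨ ¬F) ∧ ¬(x0 ∧ x2)) ∨ ¬(F ∧ ¬T)) ∧ (¬((x2 ∧ x2) ∨ F) ∧ ¬(T ∨ (x0 ∧ x2)))
  [4] (((¬x2 ∨ T) ∧ ¬(x0 ∧ x2)) ∨ ¬(F ∧ ¬T)) ∧ (¬((x2 ∧ x2) ∨ F) ∧ ¬(T ∨ (x0 ∧ x2)))
  [5] ((T ∧ ¬(x0 ∧ x2)) ∨ ¬(F ∧ ¬T)) ∧ (¬((x2 ∧ x2) ∨ F) ∧ ¬(T ∨ (x0 ∧ x2)))
  [6] (¬(x0 ∧ x2) ∨ ¬(F ∧ ¬T)) ∧ (¬((x2 ∧ x2) ∨ F) ∧ ¬(T ∨ (x0 ∧ x2)))
  [7] ((¬x0 ∨ ¬x2) ∨ ¬(F ∧ ¬T)) ∧ (¬((x2 ∧ x2) ∨ F) ∧ ¬(T ∨ (x0 ∧ x2)))
  [8] ((¬x0 ∨ ¬x2) ∨ (¬F ∨ ¬¬T)) ∧ (¬((x2 ∧ x2) ∨ F) ∧ ¬(T ∨ (x0 ∧ x2)))
  [9] ((¬x0 ∨ ¬x2) ∨ (T ∨ ¬¬T)) ∧ (¬((x2 ∧ x2) ∨ F) ∧ ¬(T ∨ (x0 ∧ x2)))
  [10] ((¬x0 ∨ ¬x2) ∨ T) ∧ (¬((x2 ∧ x2) ∨ F) ∧ ¬(T ∨ (x0 ∧ x2)))
  [11] T ∧ (¬((x2 ∧ x2) ∨ F) ∧ ¬(T ∨ (x0 ∧ x2)))
  [12] ¬((x2 ∧ x2) ∨ F) ∧ ¬(T ∨ (x0 ∧ x2))
  [13] (¬(x2 ∧ x2) ∧ ¬F) ∧ ¬(T ∨ (x0 ∧ x2))
  [14] ((¬x2 ∨ ¬x2) ∧ ¬F) ∧ ¬(T ∨ (x0 ∧ x2))
  [15] (¬x2 ∧ ¬F) ∧ ¬(T ∨ (x0 ∧ x2))
  [16] (¬x2 ∧ T) ∧ ¬(T ∨ (x0 ∧ x2))
  [17] ¬x2 ∧ ¬(T ∨ (x0 ∧ x2))
  [18] ¬x2 ∧ (¬T ∧ ¬(x0 ∧ x2))
  [19] ¬x2 ∧ (F ∧ ¬(x0 ∧ x2))
  [20] ¬x2 ∧ F
  [21] F

Answer: normal form = F  (in 21 steps)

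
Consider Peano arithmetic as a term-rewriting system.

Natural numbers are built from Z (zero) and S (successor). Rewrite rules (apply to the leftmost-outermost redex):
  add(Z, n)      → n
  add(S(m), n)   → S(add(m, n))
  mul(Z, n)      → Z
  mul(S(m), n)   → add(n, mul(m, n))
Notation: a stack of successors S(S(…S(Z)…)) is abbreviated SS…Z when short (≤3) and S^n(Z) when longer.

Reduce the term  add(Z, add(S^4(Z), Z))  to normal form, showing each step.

  start: add(Z, add(S^4(Z), Z))
  step 1: add(S^4(Z), Z)
  step 2: S(add(SSSZ, Z))
  step 3: S(S(add(SSZ, Z)))
  step 4: S(S(S(add(SZ, Z))))
  step 5: S(S(S(S(add(Z, Z)))))
  step 6: S^4(Z)

Answer: normal form = S^4(Z)  (in 6 steps)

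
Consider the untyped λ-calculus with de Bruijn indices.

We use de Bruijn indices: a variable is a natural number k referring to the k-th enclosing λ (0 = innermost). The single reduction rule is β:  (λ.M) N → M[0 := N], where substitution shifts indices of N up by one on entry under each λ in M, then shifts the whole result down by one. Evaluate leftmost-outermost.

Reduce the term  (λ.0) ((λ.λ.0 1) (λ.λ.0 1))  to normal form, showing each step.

Answer: normal form = λ.0 (λ.λ.0 1)  (in 2 steps)

Derivation:
  start: (λ.0) ((λ.λ.0 1) (λ.λ.0 1))
  →1  (λ.λ.0 1) (λ.λ.0 1)
  →2  λ.0 (λ.λ.0 1)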